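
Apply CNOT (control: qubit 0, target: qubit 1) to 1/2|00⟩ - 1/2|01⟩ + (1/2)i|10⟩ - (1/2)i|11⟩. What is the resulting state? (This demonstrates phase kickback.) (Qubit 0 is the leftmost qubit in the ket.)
1/2|00⟩ - 1/2|01⟩ - (1/2)i|10⟩ + (1/2)i|11⟩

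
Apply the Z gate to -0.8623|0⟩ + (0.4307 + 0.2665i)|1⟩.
-0.8623|0⟩ + (-0.4307 - 0.2665i)|1⟩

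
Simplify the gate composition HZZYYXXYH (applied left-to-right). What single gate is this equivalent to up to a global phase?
Y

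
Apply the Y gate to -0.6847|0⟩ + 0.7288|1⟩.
-0.7288i|0⟩ - 0.6847i|1⟩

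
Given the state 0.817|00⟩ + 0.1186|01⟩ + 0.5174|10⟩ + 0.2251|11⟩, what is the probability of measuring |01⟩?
0.01407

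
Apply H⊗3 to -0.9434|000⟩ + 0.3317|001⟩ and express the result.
-0.2163|000⟩ - 0.4508|001⟩ - 0.2163|010⟩ - 0.4508|011⟩ - 0.2163|100⟩ - 0.4508|101⟩ - 0.2163|110⟩ - 0.4508|111⟩

H⊗3 gives amp(|y⟩) = (1/2√2) Σ_x (−1)^(x·y) amp(|x⟩), where x·y is the number of positions in which both x and y have a 1.
|000⟩: (-0.9434 + 0.3317)/(2√2) = -0.2163
|001⟩: (-0.9434 - 0.3317)/(2√2) = -0.4508
|010⟩: (-0.9434 + 0.3317)/(2√2) = -0.2163
|011⟩: (-0.9434 - 0.3317)/(2√2) = -0.4508
|100⟩: (-0.9434 + 0.3317)/(2√2) = -0.2163
|101⟩: (-0.9434 - 0.3317)/(2√2) = -0.4508
|110⟩: (-0.9434 + 0.3317)/(2√2) = -0.2163
|111⟩: (-0.9434 - 0.3317)/(2√2) = -0.4508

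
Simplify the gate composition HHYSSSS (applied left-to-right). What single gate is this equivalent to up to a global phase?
Y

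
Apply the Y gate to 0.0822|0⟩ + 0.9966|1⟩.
-0.9966i|0⟩ + 0.0822i|1⟩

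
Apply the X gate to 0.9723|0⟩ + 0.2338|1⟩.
0.2338|0⟩ + 0.9723|1⟩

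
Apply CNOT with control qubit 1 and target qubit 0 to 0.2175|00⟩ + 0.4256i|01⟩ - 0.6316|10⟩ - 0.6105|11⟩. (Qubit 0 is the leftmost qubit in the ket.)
0.2175|00⟩ - 0.6105|01⟩ - 0.6316|10⟩ + 0.4256i|11⟩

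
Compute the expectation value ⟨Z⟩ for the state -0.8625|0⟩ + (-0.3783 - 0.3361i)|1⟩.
0.4878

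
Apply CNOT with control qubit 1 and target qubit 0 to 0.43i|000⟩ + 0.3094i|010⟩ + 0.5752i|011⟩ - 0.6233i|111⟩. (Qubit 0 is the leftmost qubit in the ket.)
0.43i|000⟩ - 0.6233i|011⟩ + 0.3094i|110⟩ + 0.5752i|111⟩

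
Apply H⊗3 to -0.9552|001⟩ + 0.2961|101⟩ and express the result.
-0.233|000⟩ + 0.233|001⟩ - 0.233|010⟩ + 0.233|011⟩ - 0.4424|100⟩ + 0.4424|101⟩ - 0.4424|110⟩ + 0.4424|111⟩

H⊗3 gives amp(|y⟩) = (1/2√2) Σ_x (−1)^(x·y) amp(|x⟩), where x·y is the number of positions in which both x and y have a 1.
|000⟩: (-0.9552 + 0.2961)/(2√2) = -0.233
|001⟩: (0.9552 - 0.2961)/(2√2) = 0.233
|010⟩: (-0.9552 + 0.2961)/(2√2) = -0.233
|011⟩: (0.9552 - 0.2961)/(2√2) = 0.233
|100⟩: (-0.9552 - 0.2961)/(2√2) = -0.4424
|101⟩: (0.9552 + 0.2961)/(2√2) = 0.4424
|110⟩: (-0.9552 - 0.2961)/(2√2) = -0.4424
|111⟩: (0.9552 + 0.2961)/(2√2) = 0.4424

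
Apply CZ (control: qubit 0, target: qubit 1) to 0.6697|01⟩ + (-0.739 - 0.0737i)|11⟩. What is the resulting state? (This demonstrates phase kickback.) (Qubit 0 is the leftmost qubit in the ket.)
0.6697|01⟩ + (0.739 + 0.0737i)|11⟩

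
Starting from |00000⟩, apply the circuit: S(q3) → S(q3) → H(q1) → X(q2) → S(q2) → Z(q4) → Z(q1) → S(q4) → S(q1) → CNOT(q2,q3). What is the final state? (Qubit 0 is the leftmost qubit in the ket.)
(1/√2)i|00110⟩ + 1/√2|01110⟩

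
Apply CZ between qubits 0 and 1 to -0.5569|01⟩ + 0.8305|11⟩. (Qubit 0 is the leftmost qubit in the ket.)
-0.5569|01⟩ - 0.8305|11⟩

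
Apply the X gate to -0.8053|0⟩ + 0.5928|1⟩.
0.5928|0⟩ - 0.8053|1⟩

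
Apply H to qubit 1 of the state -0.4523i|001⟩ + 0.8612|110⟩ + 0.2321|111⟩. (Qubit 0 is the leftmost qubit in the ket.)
-0.3198i|001⟩ - 0.3198i|011⟩ + 0.609|100⟩ + 0.1641|101⟩ - 0.609|110⟩ - 0.1641|111⟩

H on qubit 1 mixes each pair of kets that differ only in qubit 1: amplitudes (a, b) of (|…0…⟩, |…1…⟩) become ((a + b)/√2, (a − b)/√2). Kets absent from the input have amplitude 0.
(|001⟩, |011⟩): (a, b) = (-0.4523i, 0) → (-0.3198i, -0.3198i)
(|100⟩, |110⟩): (a, b) = (0, 0.8612) → (0.609, -0.609)
(|101⟩, |111⟩): (a, b) = (0, 0.2321) → (0.1641, -0.1641)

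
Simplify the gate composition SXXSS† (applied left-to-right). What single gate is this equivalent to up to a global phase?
S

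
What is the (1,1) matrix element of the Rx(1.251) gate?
0.8107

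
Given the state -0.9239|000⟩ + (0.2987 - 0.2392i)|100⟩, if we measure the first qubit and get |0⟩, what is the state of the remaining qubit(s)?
-|00⟩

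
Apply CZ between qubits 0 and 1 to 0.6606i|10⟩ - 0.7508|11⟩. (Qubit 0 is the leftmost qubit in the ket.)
0.6606i|10⟩ + 0.7508|11⟩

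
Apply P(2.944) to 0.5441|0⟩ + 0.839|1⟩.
0.5441|0⟩ + (-0.8227 + 0.1647i)|1⟩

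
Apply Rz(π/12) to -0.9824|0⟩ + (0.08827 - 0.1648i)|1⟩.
(-0.974 + 0.1282i)|0⟩ + (0.109 - 0.1519i)|1⟩

Rz(π/12) = [[e^(−iθ/2), 0], [0, e^(iθ/2)]] with e^(±iθ/2) = cos(θ/2) ± i·sin(θ/2); θ = π/12, cos(θ/2) ≈ 0.991445, sin(θ/2) ≈ 0.130526.
With a = amp(|0⟩) = -0.9824 and b = amp(|1⟩) = (0.08827 - 0.1648i):
new amp(|0⟩) = (0.991445 - 0.130526i)·a = (-0.974 + 0.1282i)
new amp(|1⟩) = (0.991445 + 0.130526i)·b = (0.109 - 0.1519i)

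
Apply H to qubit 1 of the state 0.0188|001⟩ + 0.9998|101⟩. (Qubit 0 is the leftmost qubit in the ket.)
0.01329|001⟩ + 0.01329|011⟩ + 0.707|101⟩ + 0.707|111⟩

H on qubit 1 mixes each pair of kets that differ only in qubit 1: amplitudes (a, b) of (|…0…⟩, |…1…⟩) become ((a + b)/√2, (a − b)/√2). Kets absent from the input have amplitude 0.
(|001⟩, |011⟩): (a, b) = (0.0188, 0) → (0.01329, 0.01329)
(|101⟩, |111⟩): (a, b) = (0.9998, 0) → (0.707, 0.707)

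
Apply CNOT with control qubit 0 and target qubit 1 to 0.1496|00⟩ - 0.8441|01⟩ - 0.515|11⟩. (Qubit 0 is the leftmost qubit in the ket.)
0.1496|00⟩ - 0.8441|01⟩ - 0.515|10⟩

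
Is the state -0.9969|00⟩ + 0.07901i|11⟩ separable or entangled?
Entangled

Writing the state as a|00⟩ + b|01⟩ + c|10⟩ + d|11⟩, it is a product state iff ad − bc = 0.
Here (a, b, c, d) = (-0.9969, 0, 0, 0.07901i): ad − bc = (-0.9969)(0.07901i) − (0)(0) = -0.07877i ≠ 0, so the state is entangled.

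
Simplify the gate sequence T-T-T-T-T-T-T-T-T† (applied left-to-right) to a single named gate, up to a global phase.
T†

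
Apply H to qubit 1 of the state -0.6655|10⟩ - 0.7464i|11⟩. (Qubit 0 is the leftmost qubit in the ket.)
(-0.4706 - 0.5278i)|10⟩ + (-0.4706 + 0.5278i)|11⟩

H on qubit 1 mixes each pair of kets that differ only in qubit 1: amplitudes (a, b) of (|…0…⟩, |…1…⟩) become ((a + b)/√2, (a − b)/√2). Kets absent from the input have amplitude 0.
(|10⟩, |11⟩): (a, b) = (-0.6655, -0.7464i) → ((-0.4706 - 0.5278i), (-0.4706 + 0.5278i))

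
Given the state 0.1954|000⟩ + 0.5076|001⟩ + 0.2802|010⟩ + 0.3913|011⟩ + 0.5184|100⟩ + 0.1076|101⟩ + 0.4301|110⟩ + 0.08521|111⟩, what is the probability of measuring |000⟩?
0.03818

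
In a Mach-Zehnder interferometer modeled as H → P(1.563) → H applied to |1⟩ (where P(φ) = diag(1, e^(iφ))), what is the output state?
(0.4961 - 0.5i)|0⟩ + (0.5039 + 0.5i)|1⟩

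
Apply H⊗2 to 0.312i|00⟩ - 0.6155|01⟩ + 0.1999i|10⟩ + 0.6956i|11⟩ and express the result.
(-0.3078 + 0.6038i)|00⟩ + (0.3078 - 0.09185i)|01⟩ + (-0.3078 - 0.2918i)|10⟩ + (0.3078 + 0.4039i)|11⟩

H⊗2 gives amp(|y⟩) = (1/2) Σ_x (−1)^(x·y) amp(|x⟩), where x·y is the number of positions in which both x and y have a 1.
|00⟩: (0.312i - 0.6155 + 0.1999i + 0.6956i)/2 = (-0.3078 + 0.6038i)
|01⟩: (0.312i + 0.6155 + 0.1999i - 0.6956i)/2 = (0.3078 - 0.09185i)
|10⟩: (0.312i - 0.6155 - 0.1999i - 0.6956i)/2 = (-0.3078 - 0.2918i)
|11⟩: (0.312i + 0.6155 - 0.1999i + 0.6956i)/2 = (0.3078 + 0.4039i)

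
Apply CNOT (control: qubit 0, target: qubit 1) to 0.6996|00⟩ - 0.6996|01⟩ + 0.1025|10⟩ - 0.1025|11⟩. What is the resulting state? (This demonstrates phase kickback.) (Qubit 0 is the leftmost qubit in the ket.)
0.6996|00⟩ - 0.6996|01⟩ - 0.1025|10⟩ + 0.1025|11⟩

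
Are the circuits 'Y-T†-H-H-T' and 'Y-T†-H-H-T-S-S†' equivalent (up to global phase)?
Yes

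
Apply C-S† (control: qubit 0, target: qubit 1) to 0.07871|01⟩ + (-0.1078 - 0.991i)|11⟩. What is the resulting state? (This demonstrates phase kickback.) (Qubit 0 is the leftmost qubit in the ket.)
0.07871|01⟩ + (-0.991 + 0.1078i)|11⟩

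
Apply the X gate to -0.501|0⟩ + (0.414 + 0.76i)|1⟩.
(0.414 + 0.76i)|0⟩ - 0.501|1⟩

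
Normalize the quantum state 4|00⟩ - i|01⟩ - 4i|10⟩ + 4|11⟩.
0.5714|00⟩ - 0.1429i|01⟩ - 0.5714i|10⟩ + 0.5714|11⟩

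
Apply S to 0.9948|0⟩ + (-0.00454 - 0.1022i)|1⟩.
0.9948|0⟩ + (0.1022 - 0.00454i)|1⟩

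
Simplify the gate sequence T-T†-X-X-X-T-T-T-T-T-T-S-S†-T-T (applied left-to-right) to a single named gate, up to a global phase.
X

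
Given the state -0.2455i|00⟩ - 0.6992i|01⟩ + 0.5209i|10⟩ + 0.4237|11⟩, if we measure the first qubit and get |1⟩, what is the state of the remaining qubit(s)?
0.7758i|0⟩ + 0.631|1⟩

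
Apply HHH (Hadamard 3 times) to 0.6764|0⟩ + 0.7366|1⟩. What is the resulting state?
0.9991|0⟩ - 0.04257|1⟩

H² = I, so H^3 = H: a single Hadamard. With (a, b) = (0.6764, 0.7366), H gives ((a + b)/√2, (a − b)/√2) = (0.9991, -0.04257).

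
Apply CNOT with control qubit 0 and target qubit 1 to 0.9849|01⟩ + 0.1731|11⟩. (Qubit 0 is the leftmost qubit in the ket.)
0.9849|01⟩ + 0.1731|10⟩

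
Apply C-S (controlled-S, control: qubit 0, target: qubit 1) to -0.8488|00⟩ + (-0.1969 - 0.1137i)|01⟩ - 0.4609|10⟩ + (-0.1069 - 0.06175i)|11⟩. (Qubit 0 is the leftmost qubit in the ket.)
-0.8488|00⟩ + (-0.1969 - 0.1137i)|01⟩ - 0.4609|10⟩ + (0.06175 - 0.1069i)|11⟩

C-S leaves the control-|0⟩ kets |00⟩, |01⟩ unchanged and applies S to qubit 1 on the control-|1⟩ pair (|10⟩, |11⟩).
S = [[1, 0], [0, i]].
With a = amp(|10⟩) = -0.4609 and b = amp(|11⟩) = (-0.1069 - 0.06175i):
new amp(|10⟩) = (1)·a = -0.4609
new amp(|11⟩) = (i)·b = (0.06175 - 0.1069i)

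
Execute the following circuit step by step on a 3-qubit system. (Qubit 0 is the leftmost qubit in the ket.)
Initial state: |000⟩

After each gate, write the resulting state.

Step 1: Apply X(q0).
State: |100⟩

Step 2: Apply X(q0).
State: |000⟩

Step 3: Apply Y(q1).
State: i|010⟩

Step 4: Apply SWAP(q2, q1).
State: i|001⟩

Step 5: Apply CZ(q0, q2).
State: i|001⟩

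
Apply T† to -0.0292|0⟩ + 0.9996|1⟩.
-0.0292|0⟩ + (0.7068 - 0.7068i)|1⟩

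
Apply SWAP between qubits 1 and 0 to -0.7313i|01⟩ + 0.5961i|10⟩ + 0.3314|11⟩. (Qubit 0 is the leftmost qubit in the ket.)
0.5961i|01⟩ - 0.7313i|10⟩ + 0.3314|11⟩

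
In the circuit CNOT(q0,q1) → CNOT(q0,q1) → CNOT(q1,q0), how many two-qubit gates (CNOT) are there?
3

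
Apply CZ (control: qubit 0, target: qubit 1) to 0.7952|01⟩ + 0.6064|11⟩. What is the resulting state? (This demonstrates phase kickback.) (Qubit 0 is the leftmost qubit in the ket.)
0.7952|01⟩ - 0.6064|11⟩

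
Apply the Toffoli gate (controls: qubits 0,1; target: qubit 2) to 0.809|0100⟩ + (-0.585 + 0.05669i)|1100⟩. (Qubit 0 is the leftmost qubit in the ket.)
0.809|0100⟩ + (-0.585 + 0.05669i)|1110⟩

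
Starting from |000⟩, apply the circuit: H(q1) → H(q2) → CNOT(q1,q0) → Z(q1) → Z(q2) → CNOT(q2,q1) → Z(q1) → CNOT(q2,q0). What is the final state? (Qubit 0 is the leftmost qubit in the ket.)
1/2|000⟩ + 1/2|001⟩ + 1/2|110⟩ + 1/2|111⟩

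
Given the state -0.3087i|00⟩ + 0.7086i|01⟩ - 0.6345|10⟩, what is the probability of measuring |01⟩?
0.5021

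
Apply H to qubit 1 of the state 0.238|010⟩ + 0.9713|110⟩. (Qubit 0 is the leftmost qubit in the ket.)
0.1683|000⟩ - 0.1683|010⟩ + 0.6868|100⟩ - 0.6868|110⟩

H on qubit 1 mixes each pair of kets that differ only in qubit 1: amplitudes (a, b) of (|…0…⟩, |…1…⟩) become ((a + b)/√2, (a − b)/√2). Kets absent from the input have amplitude 0.
(|000⟩, |010⟩): (a, b) = (0, 0.238) → (0.1683, -0.1683)
(|100⟩, |110⟩): (a, b) = (0, 0.9713) → (0.6868, -0.6868)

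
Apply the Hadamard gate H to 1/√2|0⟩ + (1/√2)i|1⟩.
(1/2 + (1/2)i)|0⟩ + (1/2 - (1/2)i)|1⟩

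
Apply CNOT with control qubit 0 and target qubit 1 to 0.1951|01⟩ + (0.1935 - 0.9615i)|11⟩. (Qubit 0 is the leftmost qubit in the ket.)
0.1951|01⟩ + (0.1935 - 0.9615i)|10⟩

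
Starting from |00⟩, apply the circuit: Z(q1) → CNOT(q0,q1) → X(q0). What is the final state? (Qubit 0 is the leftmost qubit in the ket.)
|10⟩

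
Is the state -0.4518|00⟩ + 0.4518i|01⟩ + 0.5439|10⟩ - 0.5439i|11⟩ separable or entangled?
Separable

Writing the state as a|00⟩ + b|01⟩ + c|10⟩ + d|11⟩, it is a product state iff ad − bc = 0.
Here (a, b, c, d) = (-0.4518, 0.4518i, 0.5439, -0.5439i): ad − bc = (-0.4518)(-0.5439i) − (0.4518i)(0.5439) = 0, so the state is separable.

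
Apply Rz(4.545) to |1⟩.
(-0.6455 + 0.7637i)|1⟩

Rz(4.545) = [[e^(−iθ/2), 0], [0, e^(iθ/2)]] with e^(±iθ/2) = cos(θ/2) ± i·sin(θ/2); θ = 4.545, cos(θ/2) ≈ -0.64552, sin(θ/2) ≈ 0.763744.
With a = amp(|0⟩) = 0 and b = amp(|1⟩) = 1:
new amp(|0⟩) = (-0.64552 - 0.763744i)·a = 0
new amp(|1⟩) = (-0.64552 + 0.763744i)·b = (-0.6455 + 0.7637i)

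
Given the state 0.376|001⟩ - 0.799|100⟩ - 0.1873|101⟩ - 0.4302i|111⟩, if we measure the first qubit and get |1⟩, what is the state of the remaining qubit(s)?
-0.8623|00⟩ - 0.2021|01⟩ - 0.4643i|11⟩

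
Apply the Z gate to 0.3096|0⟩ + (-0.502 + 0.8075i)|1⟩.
0.3096|0⟩ + (0.502 - 0.8075i)|1⟩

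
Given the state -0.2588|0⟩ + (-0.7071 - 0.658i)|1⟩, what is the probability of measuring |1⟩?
0.933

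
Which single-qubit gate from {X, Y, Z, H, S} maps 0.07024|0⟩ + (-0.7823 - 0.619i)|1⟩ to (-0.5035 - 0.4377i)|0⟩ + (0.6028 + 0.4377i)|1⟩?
H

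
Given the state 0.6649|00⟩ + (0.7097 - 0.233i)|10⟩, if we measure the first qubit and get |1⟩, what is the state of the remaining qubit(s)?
(0.9501 - 0.3119i)|0⟩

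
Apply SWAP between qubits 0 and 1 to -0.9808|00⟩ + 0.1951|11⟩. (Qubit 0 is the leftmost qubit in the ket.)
-0.9808|00⟩ + 0.1951|11⟩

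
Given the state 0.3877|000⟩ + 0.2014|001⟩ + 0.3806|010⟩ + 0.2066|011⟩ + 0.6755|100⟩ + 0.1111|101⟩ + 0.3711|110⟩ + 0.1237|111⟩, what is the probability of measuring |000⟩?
0.1503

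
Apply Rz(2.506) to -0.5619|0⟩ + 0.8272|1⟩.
(-0.1756 + 0.5338i)|0⟩ + (0.2585 + 0.7858i)|1⟩

Rz(2.506) = [[e^(−iθ/2), 0], [0, e^(iθ/2)]] with e^(±iθ/2) = cos(θ/2) ± i·sin(θ/2); θ = 2.506, cos(θ/2) ≈ 0.312474, sin(θ/2) ≈ 0.949926.
With a = amp(|0⟩) = -0.5619 and b = amp(|1⟩) = 0.8272:
new amp(|0⟩) = (0.312474 - 0.949926i)·a = (-0.1756 + 0.5338i)
new amp(|1⟩) = (0.312474 + 0.949926i)·b = (0.2585 + 0.7858i)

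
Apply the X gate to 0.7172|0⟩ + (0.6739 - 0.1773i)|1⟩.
(0.6739 - 0.1773i)|0⟩ + 0.7172|1⟩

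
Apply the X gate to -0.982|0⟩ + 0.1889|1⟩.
0.1889|0⟩ - 0.982|1⟩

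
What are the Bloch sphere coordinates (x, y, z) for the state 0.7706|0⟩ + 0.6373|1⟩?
(0.9822, 0, 0.1877)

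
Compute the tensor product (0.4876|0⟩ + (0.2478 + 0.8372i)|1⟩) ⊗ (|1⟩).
0.4876|01⟩ + (0.2478 + 0.8372i)|11⟩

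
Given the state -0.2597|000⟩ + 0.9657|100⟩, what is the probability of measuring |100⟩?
0.9326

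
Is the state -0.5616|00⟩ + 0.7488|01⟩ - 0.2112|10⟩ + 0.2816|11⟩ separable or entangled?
Separable

Writing the state as a|00⟩ + b|01⟩ + c|10⟩ + d|11⟩, it is a product state iff ad − bc = 0.
Here (a, b, c, d) = (-0.5616, 0.7488, -0.2112, 0.2816): ad − bc = (-0.5616)(0.2816) − (0.7488)(-0.2112) = 0, so the state is separable.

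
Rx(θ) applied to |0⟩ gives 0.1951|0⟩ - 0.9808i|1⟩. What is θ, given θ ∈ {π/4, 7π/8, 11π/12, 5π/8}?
7π/8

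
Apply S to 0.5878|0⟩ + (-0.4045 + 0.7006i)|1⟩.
0.5878|0⟩ + (-0.7006 - 0.4045i)|1⟩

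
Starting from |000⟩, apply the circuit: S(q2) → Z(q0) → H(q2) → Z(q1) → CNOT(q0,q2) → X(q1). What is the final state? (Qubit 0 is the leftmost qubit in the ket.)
1/√2|010⟩ + 1/√2|011⟩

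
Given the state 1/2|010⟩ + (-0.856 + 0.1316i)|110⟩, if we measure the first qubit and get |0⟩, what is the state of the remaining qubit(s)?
|10⟩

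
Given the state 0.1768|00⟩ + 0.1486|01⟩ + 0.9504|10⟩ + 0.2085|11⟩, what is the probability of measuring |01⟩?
0.02208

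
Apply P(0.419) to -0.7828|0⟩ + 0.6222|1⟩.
-0.7828|0⟩ + (0.5684 + 0.2531i)|1⟩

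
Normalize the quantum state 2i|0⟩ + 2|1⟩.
(1/√2)i|0⟩ + 1/√2|1⟩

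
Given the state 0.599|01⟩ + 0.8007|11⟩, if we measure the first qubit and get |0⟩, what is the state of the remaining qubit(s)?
|1⟩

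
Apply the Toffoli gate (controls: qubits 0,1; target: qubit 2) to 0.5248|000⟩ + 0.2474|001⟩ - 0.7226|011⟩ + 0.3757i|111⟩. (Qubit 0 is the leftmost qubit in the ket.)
0.5248|000⟩ + 0.2474|001⟩ - 0.7226|011⟩ + 0.3757i|110⟩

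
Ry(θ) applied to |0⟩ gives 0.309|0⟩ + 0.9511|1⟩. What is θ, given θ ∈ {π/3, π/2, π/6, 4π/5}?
4π/5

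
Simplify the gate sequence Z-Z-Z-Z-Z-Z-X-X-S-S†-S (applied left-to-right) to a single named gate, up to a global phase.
S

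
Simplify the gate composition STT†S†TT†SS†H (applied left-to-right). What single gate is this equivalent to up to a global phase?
H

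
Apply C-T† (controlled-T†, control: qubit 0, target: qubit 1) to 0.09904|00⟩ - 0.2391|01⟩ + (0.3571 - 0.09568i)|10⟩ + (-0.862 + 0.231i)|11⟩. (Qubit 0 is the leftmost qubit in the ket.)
0.09904|00⟩ - 0.2391|01⟩ + (0.3571 - 0.09568i)|10⟩ + (-0.4462 + 0.7729i)|11⟩

C-T† leaves the control-|0⟩ kets |00⟩, |01⟩ unchanged and applies T† to qubit 1 on the control-|1⟩ pair (|10⟩, |11⟩).
T† = [[1, 0], [0, (1/√2 - (1/√2)i)]].
With a = amp(|10⟩) = (0.3571 - 0.09568i) and b = amp(|11⟩) = (-0.862 + 0.231i):
new amp(|10⟩) = (1)·a = (0.3571 - 0.09568i)
new amp(|11⟩) = (1/√2 - (1/√2)i)·b = (-0.4462 + 0.7729i)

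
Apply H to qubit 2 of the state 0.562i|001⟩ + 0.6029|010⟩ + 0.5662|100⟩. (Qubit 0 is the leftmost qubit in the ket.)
0.3974i|000⟩ - 0.3974i|001⟩ + 0.4263|010⟩ + 0.4263|011⟩ + 0.4004|100⟩ + 0.4004|101⟩

H on qubit 2 mixes each pair of kets that differ only in qubit 2: amplitudes (a, b) of (|…0…⟩, |…1…⟩) become ((a + b)/√2, (a − b)/√2). Kets absent from the input have amplitude 0.
(|000⟩, |001⟩): (a, b) = (0, 0.562i) → (0.3974i, -0.3974i)
(|010⟩, |011⟩): (a, b) = (0.6029, 0) → (0.4263, 0.4263)
(|100⟩, |101⟩): (a, b) = (0.5662, 0) → (0.4004, 0.4004)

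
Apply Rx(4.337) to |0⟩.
-0.5627|0⟩ - 0.8266i|1⟩

Rx(4.337) = [[cos(θ/2), −i·sin(θ/2)], [−i·sin(θ/2), cos(θ/2)]]; θ = 4.337, cos(θ/2) ≈ -0.562746, sin(θ/2) ≈ 0.82663.
With a = amp(|0⟩) = 1 and b = amp(|1⟩) = 0:
new amp(|0⟩) = (-0.562746)·a + (-0.82663i)·b = -0.5627
new amp(|1⟩) = (-0.82663i)·a + (-0.562746)·b = -0.8266i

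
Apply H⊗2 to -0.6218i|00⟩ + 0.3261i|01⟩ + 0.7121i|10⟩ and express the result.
0.2082i|00⟩ - 0.1179i|01⟩ - 0.5039i|10⟩ - 0.83i|11⟩

H⊗2 gives amp(|y⟩) = (1/2) Σ_x (−1)^(x·y) amp(|x⟩), where x·y is the number of positions in which both x and y have a 1.
|00⟩: (-0.6218i + 0.3261i + 0.7121i)/2 = 0.2082i
|01⟩: (-0.6218i - 0.3261i + 0.7121i)/2 = -0.1179i
|10⟩: (-0.6218i + 0.3261i - 0.7121i)/2 = -0.5039i
|11⟩: (-0.6218i - 0.3261i - 0.7121i)/2 = -0.83i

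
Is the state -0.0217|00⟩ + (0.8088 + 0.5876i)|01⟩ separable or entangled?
Separable

Writing the state as a|00⟩ + b|01⟩ + c|10⟩ + d|11⟩, it is a product state iff ad − bc = 0.
Here (a, b, c, d) = (-0.0217, (0.8088 + 0.5876i), 0, 0): ad − bc = (-0.0217)(0) − (0.8088 + 0.5876i)(0) = 0, so the state is separable.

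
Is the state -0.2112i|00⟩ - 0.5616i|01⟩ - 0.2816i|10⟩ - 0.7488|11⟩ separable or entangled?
Entangled

Writing the state as a|00⟩ + b|01⟩ + c|10⟩ + d|11⟩, it is a product state iff ad − bc = 0.
Here (a, b, c, d) = (-0.2112i, -0.5616i, -0.2816i, -0.7488): ad − bc = (-0.2112i)(-0.7488) − (-0.5616i)(-0.2816i) = (0.1581 + 0.1581i) ≠ 0, so the state is entangled.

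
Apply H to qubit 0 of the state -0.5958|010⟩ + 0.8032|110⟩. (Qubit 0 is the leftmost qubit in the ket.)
0.1467|010⟩ - 0.9892|110⟩

H on qubit 0 mixes each pair of kets that differ only in qubit 0: amplitudes (a, b) of (|…0…⟩, |…1…⟩) become ((a + b)/√2, (a − b)/√2). Kets absent from the input have amplitude 0.
(|010⟩, |110⟩): (a, b) = (-0.5958, 0.8032) → (0.1467, -0.9892)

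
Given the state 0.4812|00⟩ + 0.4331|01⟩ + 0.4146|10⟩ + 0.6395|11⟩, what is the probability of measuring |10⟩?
0.1719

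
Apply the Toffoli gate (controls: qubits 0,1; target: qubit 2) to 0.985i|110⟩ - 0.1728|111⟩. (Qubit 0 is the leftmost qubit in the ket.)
-0.1728|110⟩ + 0.985i|111⟩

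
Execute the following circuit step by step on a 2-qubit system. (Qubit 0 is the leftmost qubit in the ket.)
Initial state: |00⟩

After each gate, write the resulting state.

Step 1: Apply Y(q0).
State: i|10⟩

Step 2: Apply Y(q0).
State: |00⟩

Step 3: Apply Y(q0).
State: i|10⟩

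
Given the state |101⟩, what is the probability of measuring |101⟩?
1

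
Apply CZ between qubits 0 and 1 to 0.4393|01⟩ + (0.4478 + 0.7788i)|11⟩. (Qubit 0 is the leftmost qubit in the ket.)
0.4393|01⟩ + (-0.4478 - 0.7788i)|11⟩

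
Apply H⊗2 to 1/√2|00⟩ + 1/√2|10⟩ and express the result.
1/√2|00⟩ + 1/√2|01⟩

H⊗2 gives amp(|y⟩) = (1/2) Σ_x (−1)^(x·y) amp(|x⟩), where x·y is the number of positions in which both x and y have a 1.
|00⟩: (1/√2 + 1/√2)/2 = 1/√2
|01⟩: (1/√2 + 1/√2)/2 = 1/√2
|10⟩: (1/√2 - 1/√2)/2 = 0
|11⟩: (1/√2 - 1/√2)/2 = 0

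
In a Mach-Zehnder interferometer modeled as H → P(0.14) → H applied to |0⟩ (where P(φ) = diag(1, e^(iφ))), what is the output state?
(0.9951 + 0.06977i)|0⟩ + (0.004892 - 0.06977i)|1⟩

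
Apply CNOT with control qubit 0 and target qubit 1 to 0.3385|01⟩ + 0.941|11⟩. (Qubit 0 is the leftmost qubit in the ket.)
0.3385|01⟩ + 0.941|10⟩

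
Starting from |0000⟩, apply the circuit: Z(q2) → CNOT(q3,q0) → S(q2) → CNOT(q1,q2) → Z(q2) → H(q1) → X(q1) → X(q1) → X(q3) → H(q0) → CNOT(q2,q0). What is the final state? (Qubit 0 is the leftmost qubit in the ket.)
1/2|0001⟩ + 1/2|0101⟩ + 1/2|1001⟩ + 1/2|1101⟩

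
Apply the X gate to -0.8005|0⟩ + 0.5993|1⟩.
0.5993|0⟩ - 0.8005|1⟩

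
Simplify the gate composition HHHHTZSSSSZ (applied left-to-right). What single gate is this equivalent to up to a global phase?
T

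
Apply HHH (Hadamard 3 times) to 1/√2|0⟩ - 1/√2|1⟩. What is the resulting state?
|1⟩

H² = I, so H^3 = H: a single Hadamard. With (a, b) = (1/√2, -1/√2), H gives ((a + b)/√2, (a − b)/√2) = (0, 1).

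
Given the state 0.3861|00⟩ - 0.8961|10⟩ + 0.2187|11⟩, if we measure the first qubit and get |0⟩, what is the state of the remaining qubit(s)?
|0⟩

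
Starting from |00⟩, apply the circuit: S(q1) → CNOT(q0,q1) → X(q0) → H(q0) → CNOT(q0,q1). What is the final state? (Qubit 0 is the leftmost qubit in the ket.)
1/√2|00⟩ - 1/√2|11⟩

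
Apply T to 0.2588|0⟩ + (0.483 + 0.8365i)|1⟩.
0.2588|0⟩ + (-0.25 + 0.933i)|1⟩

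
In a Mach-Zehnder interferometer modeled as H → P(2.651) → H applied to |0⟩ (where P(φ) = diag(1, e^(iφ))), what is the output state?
(0.05897 + 0.2356i)|0⟩ + (0.941 - 0.2356i)|1⟩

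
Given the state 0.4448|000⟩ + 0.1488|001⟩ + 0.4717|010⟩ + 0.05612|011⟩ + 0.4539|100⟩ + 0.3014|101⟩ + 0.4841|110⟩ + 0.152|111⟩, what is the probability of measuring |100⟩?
0.206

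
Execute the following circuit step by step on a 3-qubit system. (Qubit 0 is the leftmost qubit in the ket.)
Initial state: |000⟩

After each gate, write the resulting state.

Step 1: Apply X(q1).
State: |010⟩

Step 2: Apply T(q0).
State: |010⟩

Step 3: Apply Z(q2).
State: |010⟩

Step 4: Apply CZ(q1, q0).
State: |010⟩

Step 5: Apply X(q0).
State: |110⟩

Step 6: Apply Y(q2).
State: i|111⟩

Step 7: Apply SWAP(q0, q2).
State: i|111⟩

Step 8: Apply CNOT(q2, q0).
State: i|011⟩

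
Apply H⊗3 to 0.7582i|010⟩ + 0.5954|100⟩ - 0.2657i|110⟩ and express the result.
(0.2105 + 0.1741i)|000⟩ + (0.2105 + 0.1741i)|001⟩ + (0.2105 - 0.1741i)|010⟩ + (0.2105 - 0.1741i)|011⟩ + (-0.2105 + 0.362i)|100⟩ + (-0.2105 + 0.362i)|101⟩ + (-0.2105 - 0.362i)|110⟩ + (-0.2105 - 0.362i)|111⟩

H⊗3 gives amp(|y⟩) = (1/2√2) Σ_x (−1)^(x·y) amp(|x⟩), where x·y is the number of positions in which both x and y have a 1.
|000⟩: (0.7582i + 0.5954 - 0.2657i)/(2√2) = (0.2105 + 0.1741i)
|001⟩: (0.7582i + 0.5954 - 0.2657i)/(2√2) = (0.2105 + 0.1741i)
|010⟩: (-0.7582i + 0.5954 + 0.2657i)/(2√2) = (0.2105 - 0.1741i)
|011⟩: (-0.7582i + 0.5954 + 0.2657i)/(2√2) = (0.2105 - 0.1741i)
|100⟩: (0.7582i - 0.5954 + 0.2657i)/(2√2) = (-0.2105 + 0.362i)
|101⟩: (0.7582i - 0.5954 + 0.2657i)/(2√2) = (-0.2105 + 0.362i)
|110⟩: (-0.7582i - 0.5954 - 0.2657i)/(2√2) = (-0.2105 - 0.362i)
|111⟩: (-0.7582i - 0.5954 - 0.2657i)/(2√2) = (-0.2105 - 0.362i)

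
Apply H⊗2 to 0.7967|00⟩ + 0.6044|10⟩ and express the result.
0.7006|00⟩ + 0.7006|01⟩ + 0.09615|10⟩ + 0.09615|11⟩

H⊗2 gives amp(|y⟩) = (1/2) Σ_x (−1)^(x·y) amp(|x⟩), where x·y is the number of positions in which both x and y have a 1.
|00⟩: (0.7967 + 0.6044)/2 = 0.7006
|01⟩: (0.7967 + 0.6044)/2 = 0.7006
|10⟩: (0.7967 - 0.6044)/2 = 0.09615
|11⟩: (0.7967 - 0.6044)/2 = 0.09615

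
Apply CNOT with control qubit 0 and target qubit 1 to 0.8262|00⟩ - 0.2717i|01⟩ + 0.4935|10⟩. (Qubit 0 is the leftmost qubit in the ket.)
0.8262|00⟩ - 0.2717i|01⟩ + 0.4935|11⟩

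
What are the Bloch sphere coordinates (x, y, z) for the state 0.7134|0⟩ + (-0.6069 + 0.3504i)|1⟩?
(-0.8659, 0.5, 0.01783)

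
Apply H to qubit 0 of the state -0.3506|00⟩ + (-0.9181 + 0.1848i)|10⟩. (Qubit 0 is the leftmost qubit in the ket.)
(-0.8971 + 0.1307i)|00⟩ + (0.4013 - 0.1307i)|10⟩

H on qubit 0 mixes each pair of kets that differ only in qubit 0: amplitudes (a, b) of (|…0…⟩, |…1…⟩) become ((a + b)/√2, (a − b)/√2). Kets absent from the input have amplitude 0.
(|00⟩, |10⟩): (a, b) = (-0.3506, (-0.9181 + 0.1848i)) → ((-0.8971 + 0.1307i), (0.4013 - 0.1307i))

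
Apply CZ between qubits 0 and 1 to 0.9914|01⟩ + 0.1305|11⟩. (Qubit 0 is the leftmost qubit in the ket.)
0.9914|01⟩ - 0.1305|11⟩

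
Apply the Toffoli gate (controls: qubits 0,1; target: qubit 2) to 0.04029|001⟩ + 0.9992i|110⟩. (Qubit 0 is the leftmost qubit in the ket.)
0.04029|001⟩ + 0.9992i|111⟩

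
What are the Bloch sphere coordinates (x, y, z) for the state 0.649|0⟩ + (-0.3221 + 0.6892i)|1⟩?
(-0.4181, 0.8946, -0.1575)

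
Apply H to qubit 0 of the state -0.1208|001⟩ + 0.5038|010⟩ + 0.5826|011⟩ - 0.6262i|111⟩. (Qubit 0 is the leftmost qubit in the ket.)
-0.08542|001⟩ + 0.3562|010⟩ + (0.412 - 0.4428i)|011⟩ - 0.08542|101⟩ + 0.3562|110⟩ + (0.412 + 0.4428i)|111⟩

H on qubit 0 mixes each pair of kets that differ only in qubit 0: amplitudes (a, b) of (|…0…⟩, |…1…⟩) become ((a + b)/√2, (a − b)/√2). Kets absent from the input have amplitude 0.
(|001⟩, |101⟩): (a, b) = (-0.1208, 0) → (-0.08542, -0.08542)
(|010⟩, |110⟩): (a, b) = (0.5038, 0) → (0.3562, 0.3562)
(|011⟩, |111⟩): (a, b) = (0.5826, -0.6262i) → ((0.412 - 0.4428i), (0.412 + 0.4428i))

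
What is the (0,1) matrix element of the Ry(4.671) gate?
-0.7216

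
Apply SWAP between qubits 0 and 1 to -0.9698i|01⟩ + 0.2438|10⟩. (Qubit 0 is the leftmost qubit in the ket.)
0.2438|01⟩ - 0.9698i|10⟩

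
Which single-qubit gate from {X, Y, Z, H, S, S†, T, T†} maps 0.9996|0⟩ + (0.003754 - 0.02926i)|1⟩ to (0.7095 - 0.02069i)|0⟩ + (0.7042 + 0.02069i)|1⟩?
H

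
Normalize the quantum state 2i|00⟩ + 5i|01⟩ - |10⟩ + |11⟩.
0.3592i|00⟩ + 0.898i|01⟩ - 0.1796|10⟩ + 0.1796|11⟩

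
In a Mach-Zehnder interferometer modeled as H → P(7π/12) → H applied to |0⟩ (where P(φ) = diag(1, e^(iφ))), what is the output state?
(0.3706 + 0.483i)|0⟩ + (0.6294 - 0.483i)|1⟩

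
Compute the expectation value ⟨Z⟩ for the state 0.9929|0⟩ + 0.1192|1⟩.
0.9716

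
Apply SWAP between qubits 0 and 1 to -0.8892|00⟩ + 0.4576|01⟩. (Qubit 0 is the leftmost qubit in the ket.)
-0.8892|00⟩ + 0.4576|10⟩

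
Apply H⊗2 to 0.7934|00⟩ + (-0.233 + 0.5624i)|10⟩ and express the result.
(0.2802 + 0.2812i)|00⟩ + (0.2802 + 0.2812i)|01⟩ + (0.5132 - 0.2812i)|10⟩ + (0.5132 - 0.2812i)|11⟩

H⊗2 gives amp(|y⟩) = (1/2) Σ_x (−1)^(x·y) amp(|x⟩), where x·y is the number of positions in which both x and y have a 1.
|00⟩: (0.7934 + (-0.233 + 0.5624i))/2 = (0.2802 + 0.2812i)
|01⟩: (0.7934 + (-0.233 + 0.5624i))/2 = (0.2802 + 0.2812i)
|10⟩: (0.7934 - (-0.233 + 0.5624i))/2 = (0.5132 - 0.2812i)
|11⟩: (0.7934 - (-0.233 + 0.5624i))/2 = (0.5132 - 0.2812i)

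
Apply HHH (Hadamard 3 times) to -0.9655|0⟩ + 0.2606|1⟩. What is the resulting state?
-0.4984|0⟩ - 0.867|1⟩

H² = I, so H^3 = H: a single Hadamard. With (a, b) = (-0.9655, 0.2606), H gives ((a + b)/√2, (a − b)/√2) = (-0.4984, -0.867).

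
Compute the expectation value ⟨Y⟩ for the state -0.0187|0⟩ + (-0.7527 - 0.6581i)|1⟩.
0.02461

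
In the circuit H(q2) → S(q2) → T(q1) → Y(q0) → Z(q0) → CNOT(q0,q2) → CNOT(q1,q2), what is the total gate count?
7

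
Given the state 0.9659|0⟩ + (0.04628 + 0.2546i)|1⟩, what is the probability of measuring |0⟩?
0.933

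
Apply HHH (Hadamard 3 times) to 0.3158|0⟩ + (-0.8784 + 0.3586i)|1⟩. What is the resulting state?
(-0.3978 + 0.2536i)|0⟩ + (0.8444 - 0.2536i)|1⟩

H² = I, so H^3 = H: a single Hadamard. With (a, b) = (0.3158, (-0.8784 + 0.3586i)), H gives ((a + b)/√2, (a − b)/√2) = ((-0.3978 + 0.2536i), (0.8444 - 0.2536i)).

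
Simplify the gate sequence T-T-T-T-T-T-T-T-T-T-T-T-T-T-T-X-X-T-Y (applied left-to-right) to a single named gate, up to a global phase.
Y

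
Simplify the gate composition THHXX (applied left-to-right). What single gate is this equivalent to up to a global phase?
T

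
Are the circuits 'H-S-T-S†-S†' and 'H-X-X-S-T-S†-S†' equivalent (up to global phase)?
Yes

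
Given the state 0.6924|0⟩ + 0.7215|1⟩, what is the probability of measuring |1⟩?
0.5206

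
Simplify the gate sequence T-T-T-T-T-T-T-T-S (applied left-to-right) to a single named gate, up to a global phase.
S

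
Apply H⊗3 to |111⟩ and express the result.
1/√8|000⟩ - 1/√8|001⟩ - 1/√8|010⟩ + 1/√8|011⟩ - 1/√8|100⟩ + 1/√8|101⟩ + 1/√8|110⟩ - 1/√8|111⟩

H⊗3 gives amp(|y⟩) = (1/2√2) Σ_x (−1)^(x·y) amp(|x⟩), where x·y is the number of positions in which both x and y have a 1.
|000⟩: (1)/(2√2) = 1/√8
|001⟩: (-1)/(2√2) = -1/√8
|010⟩: (-1)/(2√2) = -1/√8
|011⟩: (1)/(2√2) = 1/√8
|100⟩: (-1)/(2√2) = -1/√8
|101⟩: (1)/(2√2) = 1/√8
|110⟩: (1)/(2√2) = 1/√8
|111⟩: (-1)/(2√2) = -1/√8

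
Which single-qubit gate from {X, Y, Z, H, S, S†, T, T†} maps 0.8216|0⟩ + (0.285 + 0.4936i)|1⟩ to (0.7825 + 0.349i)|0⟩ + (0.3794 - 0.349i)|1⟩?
H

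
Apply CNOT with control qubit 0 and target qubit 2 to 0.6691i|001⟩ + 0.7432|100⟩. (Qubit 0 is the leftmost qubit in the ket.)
0.6691i|001⟩ + 0.7432|101⟩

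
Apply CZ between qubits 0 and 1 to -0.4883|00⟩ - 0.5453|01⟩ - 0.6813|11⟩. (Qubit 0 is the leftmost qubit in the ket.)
-0.4883|00⟩ - 0.5453|01⟩ + 0.6813|11⟩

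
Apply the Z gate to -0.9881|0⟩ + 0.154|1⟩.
-0.9881|0⟩ - 0.154|1⟩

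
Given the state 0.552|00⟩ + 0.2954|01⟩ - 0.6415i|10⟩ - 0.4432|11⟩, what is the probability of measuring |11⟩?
0.1964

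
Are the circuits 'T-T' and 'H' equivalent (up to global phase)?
No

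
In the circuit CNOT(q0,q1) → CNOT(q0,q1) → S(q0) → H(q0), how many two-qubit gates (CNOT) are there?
2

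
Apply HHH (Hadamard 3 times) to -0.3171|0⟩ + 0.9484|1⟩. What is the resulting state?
0.4464|0⟩ - 0.8948|1⟩

H² = I, so H^3 = H: a single Hadamard. With (a, b) = (-0.3171, 0.9484), H gives ((a + b)/√2, (a − b)/√2) = (0.4464, -0.8948).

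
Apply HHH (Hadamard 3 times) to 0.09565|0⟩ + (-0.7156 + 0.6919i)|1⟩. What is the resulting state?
(-0.4384 + 0.4892i)|0⟩ + (0.5736 - 0.4892i)|1⟩

H² = I, so H^3 = H: a single Hadamard. With (a, b) = (0.09565, (-0.7156 + 0.6919i)), H gives ((a + b)/√2, (a − b)/√2) = ((-0.4384 + 0.4892i), (0.5736 - 0.4892i)).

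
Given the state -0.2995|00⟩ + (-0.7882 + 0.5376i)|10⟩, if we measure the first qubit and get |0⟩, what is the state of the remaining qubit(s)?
-|0⟩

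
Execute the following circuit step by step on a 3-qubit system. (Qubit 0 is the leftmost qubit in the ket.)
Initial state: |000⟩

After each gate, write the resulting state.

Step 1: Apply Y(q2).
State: i|001⟩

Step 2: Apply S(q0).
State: i|001⟩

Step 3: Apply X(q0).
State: i|101⟩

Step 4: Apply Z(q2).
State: -i|101⟩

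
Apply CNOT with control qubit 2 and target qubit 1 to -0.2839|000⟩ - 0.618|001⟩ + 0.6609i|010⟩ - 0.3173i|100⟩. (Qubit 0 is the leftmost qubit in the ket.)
-0.2839|000⟩ + 0.6609i|010⟩ - 0.618|011⟩ - 0.3173i|100⟩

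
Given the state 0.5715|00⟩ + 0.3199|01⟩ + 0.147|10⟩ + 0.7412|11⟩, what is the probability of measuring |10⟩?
0.02161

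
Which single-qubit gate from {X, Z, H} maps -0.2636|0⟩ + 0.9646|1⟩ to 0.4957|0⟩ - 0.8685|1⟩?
H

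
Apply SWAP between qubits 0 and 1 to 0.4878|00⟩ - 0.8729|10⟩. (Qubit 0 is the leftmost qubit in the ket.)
0.4878|00⟩ - 0.8729|01⟩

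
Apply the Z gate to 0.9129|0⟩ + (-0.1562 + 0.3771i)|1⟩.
0.9129|0⟩ + (0.1562 - 0.3771i)|1⟩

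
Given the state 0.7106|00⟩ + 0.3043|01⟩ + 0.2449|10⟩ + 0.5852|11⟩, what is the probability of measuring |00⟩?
0.505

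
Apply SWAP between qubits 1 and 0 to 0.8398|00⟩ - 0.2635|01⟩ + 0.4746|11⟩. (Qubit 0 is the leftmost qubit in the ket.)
0.8398|00⟩ - 0.2635|10⟩ + 0.4746|11⟩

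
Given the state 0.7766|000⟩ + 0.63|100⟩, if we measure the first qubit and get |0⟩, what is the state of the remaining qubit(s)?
|00⟩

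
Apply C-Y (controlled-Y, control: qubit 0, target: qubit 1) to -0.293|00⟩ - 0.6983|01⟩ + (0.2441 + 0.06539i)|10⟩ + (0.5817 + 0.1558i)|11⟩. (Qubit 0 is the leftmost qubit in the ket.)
-0.293|00⟩ - 0.6983|01⟩ + (0.1558 - 0.5817i)|10⟩ + (-0.06539 + 0.2441i)|11⟩

C-Y leaves the control-|0⟩ kets |00⟩, |01⟩ unchanged and applies Y to qubit 1 on the control-|1⟩ pair (|10⟩, |11⟩).
Y = [[0, -i], [i, 0]].
With a = amp(|10⟩) = (0.2441 + 0.06539i) and b = amp(|11⟩) = (0.5817 + 0.1558i):
new amp(|10⟩) = (-i)·b = (0.1558 - 0.5817i)
new amp(|11⟩) = (i)·a = (-0.06539 + 0.2441i)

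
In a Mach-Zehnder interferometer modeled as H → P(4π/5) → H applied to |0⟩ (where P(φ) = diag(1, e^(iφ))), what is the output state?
(0.09549 + 0.2939i)|0⟩ + (0.9045 - 0.2939i)|1⟩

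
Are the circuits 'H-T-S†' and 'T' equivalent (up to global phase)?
No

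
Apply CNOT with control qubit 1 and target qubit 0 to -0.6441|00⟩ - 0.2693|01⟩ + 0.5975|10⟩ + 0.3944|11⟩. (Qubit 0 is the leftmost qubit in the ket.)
-0.6441|00⟩ + 0.3944|01⟩ + 0.5975|10⟩ - 0.2693|11⟩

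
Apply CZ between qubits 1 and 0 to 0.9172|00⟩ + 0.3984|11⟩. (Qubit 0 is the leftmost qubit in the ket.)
0.9172|00⟩ - 0.3984|11⟩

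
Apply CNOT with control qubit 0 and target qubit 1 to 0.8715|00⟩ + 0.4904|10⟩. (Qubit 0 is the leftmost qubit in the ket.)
0.8715|00⟩ + 0.4904|11⟩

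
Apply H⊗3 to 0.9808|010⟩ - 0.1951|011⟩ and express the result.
0.2778|000⟩ + 0.4157|001⟩ - 0.2778|010⟩ - 0.4157|011⟩ + 0.2778|100⟩ + 0.4157|101⟩ - 0.2778|110⟩ - 0.4157|111⟩

H⊗3 gives amp(|y⟩) = (1/2√2) Σ_x (−1)^(x·y) amp(|x⟩), where x·y is the number of positions in which both x and y have a 1.
|000⟩: (0.9808 - 0.1951)/(2√2) = 0.2778
|001⟩: (0.9808 + 0.1951)/(2√2) = 0.4157
|010⟩: (-0.9808 + 0.1951)/(2√2) = -0.2778
|011⟩: (-0.9808 - 0.1951)/(2√2) = -0.4157
|100⟩: (0.9808 - 0.1951)/(2√2) = 0.2778
|101⟩: (0.9808 + 0.1951)/(2√2) = 0.4157
|110⟩: (-0.9808 + 0.1951)/(2√2) = -0.2778
|111⟩: (-0.9808 - 0.1951)/(2√2) = -0.4157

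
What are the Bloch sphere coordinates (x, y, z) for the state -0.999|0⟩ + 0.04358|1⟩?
(-0.08707, 0, 0.9961)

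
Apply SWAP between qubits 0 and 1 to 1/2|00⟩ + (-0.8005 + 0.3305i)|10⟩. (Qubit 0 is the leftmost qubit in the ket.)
1/2|00⟩ + (-0.8005 + 0.3305i)|01⟩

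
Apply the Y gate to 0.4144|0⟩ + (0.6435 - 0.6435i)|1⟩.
(-0.6435 - 0.6435i)|0⟩ + 0.4144i|1⟩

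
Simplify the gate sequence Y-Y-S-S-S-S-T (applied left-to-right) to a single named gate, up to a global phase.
T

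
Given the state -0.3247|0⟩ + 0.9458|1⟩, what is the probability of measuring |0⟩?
0.1054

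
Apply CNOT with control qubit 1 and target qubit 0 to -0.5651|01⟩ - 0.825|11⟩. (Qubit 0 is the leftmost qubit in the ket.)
-0.825|01⟩ - 0.5651|11⟩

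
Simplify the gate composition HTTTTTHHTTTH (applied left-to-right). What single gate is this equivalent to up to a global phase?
I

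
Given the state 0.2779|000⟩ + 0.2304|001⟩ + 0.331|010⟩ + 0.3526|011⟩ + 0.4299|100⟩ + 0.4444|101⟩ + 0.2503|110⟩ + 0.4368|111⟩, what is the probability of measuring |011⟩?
0.1243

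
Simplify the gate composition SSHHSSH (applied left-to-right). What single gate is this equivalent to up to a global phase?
H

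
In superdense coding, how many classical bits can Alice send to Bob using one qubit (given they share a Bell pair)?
2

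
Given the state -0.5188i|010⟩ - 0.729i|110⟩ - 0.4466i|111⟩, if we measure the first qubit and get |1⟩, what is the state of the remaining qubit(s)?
-0.8527i|10⟩ - 0.5224i|11⟩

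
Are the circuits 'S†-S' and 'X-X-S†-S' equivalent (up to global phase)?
Yes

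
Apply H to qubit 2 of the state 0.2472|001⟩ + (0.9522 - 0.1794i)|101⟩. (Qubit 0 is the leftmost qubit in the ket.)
0.1748|000⟩ - 0.1748|001⟩ + (0.6733 - 0.1269i)|100⟩ + (-0.6733 + 0.1269i)|101⟩

H on qubit 2 mixes each pair of kets that differ only in qubit 2: amplitudes (a, b) of (|…0…⟩, |…1…⟩) become ((a + b)/√2, (a − b)/√2). Kets absent from the input have amplitude 0.
(|000⟩, |001⟩): (a, b) = (0, 0.2472) → (0.1748, -0.1748)
(|100⟩, |101⟩): (a, b) = (0, (0.9522 - 0.1794i)) → ((0.6733 - 0.1269i), (-0.6733 + 0.1269i))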